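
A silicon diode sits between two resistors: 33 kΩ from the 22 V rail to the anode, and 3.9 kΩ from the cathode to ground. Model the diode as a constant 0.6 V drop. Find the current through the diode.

I ≈ 0.58 mA

The two resistors are in series with the diode, so KVL gives 22 = I·33 + 0.6 + I·3.9.
I = (22 − 0.6) / (33 + 3.9) kΩ = 21.4 / 36.9 = 0.58 mA.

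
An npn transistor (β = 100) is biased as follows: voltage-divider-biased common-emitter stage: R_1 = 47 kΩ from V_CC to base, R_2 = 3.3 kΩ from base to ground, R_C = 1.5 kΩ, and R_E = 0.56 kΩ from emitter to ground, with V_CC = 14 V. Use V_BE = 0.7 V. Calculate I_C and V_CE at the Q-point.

I_C ≈ 0.37 mA, V_CE ≈ 13 V

Thevenize the base divider: V_Th = V_CC·R_2/(R_1+R_2) = 14×3.3/50.3 = 0.918 V, R_Th = R_1‖R_2 = 3.08 kΩ.
Base-emitter loop: V_Th = I_B·R_Th + V_BE + (β+1)I_B·R_E, so I_B = (0.918 − 0.7) / (3.08 + 101×0.56) = 0.00366 mA.
I_C = β·I_B = 100×0.00366 = 0.366 mA, and I_E = (β+1)I_B = 0.37 mA.
V_CE = V_CC − I_C·R_C − I_E·R_E = 14 − 0.366×1.5 − 0.37×0.56 = 13.2 V.
V_CE = 13.2 V > 0.2 V confirms active-region operation.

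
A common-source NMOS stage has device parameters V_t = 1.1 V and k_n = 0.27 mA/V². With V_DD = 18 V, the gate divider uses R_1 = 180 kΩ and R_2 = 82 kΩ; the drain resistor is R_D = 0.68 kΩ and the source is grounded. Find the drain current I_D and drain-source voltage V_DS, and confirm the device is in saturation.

V_G = V_DD·R_2/(R_1+R_2) = 18×82/262 = 5.63 V. With the source grounded, V_GS = V_G = 5.63 V.
Assume saturation: I_D = (k_n/2)(V_GS − V_t)² = (0.27/2)×(5.63 − 1.1)² = 0.135×4.53² = 2.77 mA.
V_DS = V_DD − I_D·R_D = 18 − 2.77×0.68 = 16.1 V.
Saturation requires V_DS ≥ V_GS − V_t = 4.53 V; 16.1 ≥ 4.53 ✓.

I_D ≈ 2.8 mA, V_DS ≈ 16 V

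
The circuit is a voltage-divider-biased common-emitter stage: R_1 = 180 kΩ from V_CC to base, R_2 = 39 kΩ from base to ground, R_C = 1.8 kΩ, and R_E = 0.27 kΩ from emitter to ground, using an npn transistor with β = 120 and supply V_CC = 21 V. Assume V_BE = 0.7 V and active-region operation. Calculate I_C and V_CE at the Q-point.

I_C ≈ 5.6 mA, V_CE ≈ 9.3 V

Thevenize the base divider: V_Th = V_CC·R_2/(R_1+R_2) = 21×39/219 = 3.74 V, R_Th = R_1‖R_2 = 32.1 kΩ.
Base-emitter loop: V_Th = I_B·R_Th + V_BE + (β+1)I_B·R_E, so I_B = (3.74 − 0.7) / (32.1 + 121×0.27) = 0.047 mA.
I_C = β·I_B = 120×0.047 = 5.64 mA, and I_E = (β+1)I_B = 5.68 mA.
V_CE = V_CC − I_C·R_C − I_E·R_E = 21 − 5.64×1.8 − 5.68×0.27 = 9.32 V.
V_CE = 9.32 V > 0.2 V confirms active-region operation.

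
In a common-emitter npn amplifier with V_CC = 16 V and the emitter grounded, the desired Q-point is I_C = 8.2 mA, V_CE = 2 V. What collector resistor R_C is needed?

R_C ≈ 1.7 kΩ

Collector loop: V_CC = I_C·R_C + V_CE.
R_C = (V_CC − V_CE)/I_C = (16 − 2)/8.2 = 1.71 kΩ.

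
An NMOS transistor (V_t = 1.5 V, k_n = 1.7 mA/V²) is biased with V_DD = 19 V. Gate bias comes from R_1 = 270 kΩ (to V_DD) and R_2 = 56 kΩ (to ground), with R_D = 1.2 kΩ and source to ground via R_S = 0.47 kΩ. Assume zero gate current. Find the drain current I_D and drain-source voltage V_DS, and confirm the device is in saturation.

V_G = V_DD·R_2/(R_1+R_2) = 19×56/326 = 3.26 V.
Assume saturation: I_D = (k_n/2)(V_GS − V_t)² with V_GS = V_G − I_D·R_S = 3.26 − 0.47·I_D.
Substituting gives 0.188·I_D² − 2.41·I_D + 2.64 = 0, with roots I_D = 1.21 or 11.6 mA.
The root I_D = 11.6 mA gives V_GS = -2.2 V ≤ V_t, so take I_D = 1.21 mA.
Then V_GS = 2.69 V and V_DS = V_DD − I_D(R_D+R_S) = 19 − 1.21×1.67 = 17 V.
Saturation requires V_DS ≥ V_GS − V_t = 1.19 V; 17 ≥ 1.19 ✓.

I_D ≈ 1.2 mA, V_DS ≈ 17 V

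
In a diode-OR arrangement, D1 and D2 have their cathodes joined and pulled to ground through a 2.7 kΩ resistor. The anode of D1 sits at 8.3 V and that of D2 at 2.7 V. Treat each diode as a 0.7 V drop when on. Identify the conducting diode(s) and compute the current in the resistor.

Assume both conduct. Then node N would need to be at both 8.3−0.7 = 7.6 V and 2.7−0.7 = 2 V, which is impossible.
Assume only D1 conducts: V_N = 8.3 − 0.7 = 7.6 V, so I_R = 7.6/2.7 = 2.81 mA.
Check D2: its anode-to-cathode voltage is 2.7 − 7.6 = -4.9 V < 0.7 V, so it is off. The assumption is consistent.

Only D1 conducts; I_R ≈ 2.8 mA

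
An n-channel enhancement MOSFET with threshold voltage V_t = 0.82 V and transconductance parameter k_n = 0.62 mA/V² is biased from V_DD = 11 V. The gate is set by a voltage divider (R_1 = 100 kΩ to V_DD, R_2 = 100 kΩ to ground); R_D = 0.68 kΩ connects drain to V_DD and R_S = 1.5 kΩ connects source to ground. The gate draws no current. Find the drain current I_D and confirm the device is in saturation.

I_D ≈ 1.6 mA

V_G = V_DD·R_2/(R_1+R_2) = 11×100/200 = 5.5 V.
Assume saturation: I_D = (k_n/2)(V_GS − V_t)² with V_GS = V_G − I_D·R_S = 5.5 − 1.5·I_D.
Substituting gives 0.698·I_D² − 5.35·I_D + 6.79 = 0, with roots I_D = 1.6 or 6.07 mA.
The root I_D = 6.07 mA gives V_GS = -3.61 V ≤ V_t, so take I_D = 1.6 mA.
Then V_GS = 3.09 V and V_DS = V_DD − I_D(R_D+R_S) = 11 − 1.6×2.18 = 7.5 V.
Saturation requires V_DS ≥ V_GS − V_t = 2.27 V; 7.5 ≥ 2.27 ✓.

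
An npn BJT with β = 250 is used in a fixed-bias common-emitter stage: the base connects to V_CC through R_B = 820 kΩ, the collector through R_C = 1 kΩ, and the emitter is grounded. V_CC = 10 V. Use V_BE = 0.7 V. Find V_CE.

V_CE ≈ 7.2 V

Base loop: V_CC = I_B·R_B + V_BE, so I_B = (10 − 0.7)/820 kΩ = 0.0113 mA.
In the active region I_C = β·I_B = 250 × 0.0113 = 2.84 mA.
Collector loop: V_CE = V_CC − I_C·R_C = 10 − 2.84×1 = 7.16 V.
Since V_CE = 7.16 V > V_CE(sat) ≈ 0.2 V, the transistor is in the active region as assumed.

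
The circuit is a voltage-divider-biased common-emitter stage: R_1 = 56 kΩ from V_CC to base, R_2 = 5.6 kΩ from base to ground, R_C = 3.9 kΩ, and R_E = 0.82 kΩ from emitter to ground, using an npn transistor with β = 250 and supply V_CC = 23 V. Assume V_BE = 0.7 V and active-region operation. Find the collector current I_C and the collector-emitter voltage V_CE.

I_C ≈ 1.6 mA, V_CE ≈ 15 V

Thevenize the base divider: V_Th = V_CC·R_2/(R_1+R_2) = 23×5.6/61.6 = 2.09 V, R_Th = R_1‖R_2 = 5.09 kΩ.
Base-emitter loop: V_Th = I_B·R_Th + V_BE + (β+1)I_B·R_E, so I_B = (2.09 − 0.7) / (5.09 + 251×0.82) = 0.00659 mA.
I_C = β·I_B = 250×0.00659 = 1.65 mA, and I_E = (β+1)I_B = 1.66 mA.
V_CE = V_CC − I_C·R_C − I_E·R_E = 23 − 1.65×3.9 − 1.66×0.82 = 15.2 V.
V_CE = 15.2 V > 0.2 V confirms active-region operation.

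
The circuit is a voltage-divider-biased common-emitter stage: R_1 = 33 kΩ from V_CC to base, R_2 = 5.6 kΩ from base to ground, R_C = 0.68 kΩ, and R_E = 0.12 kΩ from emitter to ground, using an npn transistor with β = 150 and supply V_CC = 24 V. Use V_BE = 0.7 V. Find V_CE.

V_CE ≈ 9.4 V

Thevenize the base divider: V_Th = V_CC·R_2/(R_1+R_2) = 24×5.6/38.6 = 3.48 V, R_Th = R_1‖R_2 = 4.79 kΩ.
Base-emitter loop: V_Th = I_B·R_Th + V_BE + (β+1)I_B·R_E, so I_B = (3.48 − 0.7) / (4.79 + 151×0.12) = 0.121 mA.
I_C = β·I_B = 150×0.121 = 18.2 mA, and I_E = (β+1)I_B = 18.3 mA.
V_CE = V_CC − I_C·R_C − I_E·R_E = 24 − 18.2×0.68 − 18.3×0.12 = 9.41 V.
V_CE = 9.41 V > 0.2 V confirms active-region operation.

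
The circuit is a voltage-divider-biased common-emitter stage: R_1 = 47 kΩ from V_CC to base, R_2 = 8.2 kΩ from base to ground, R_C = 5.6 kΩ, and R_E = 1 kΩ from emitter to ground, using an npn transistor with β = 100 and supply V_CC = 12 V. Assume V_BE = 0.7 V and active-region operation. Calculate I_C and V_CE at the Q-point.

I_C ≈ 1 mA, V_CE ≈ 5.4 V

Thevenize the base divider: V_Th = V_CC·R_2/(R_1+R_2) = 12×8.2/55.2 = 1.78 V, R_Th = R_1‖R_2 = 6.98 kΩ.
Base-emitter loop: V_Th = I_B·R_Th + V_BE + (β+1)I_B·R_E, so I_B = (1.78 − 0.7) / (6.98 + 101×1) = 0.01 mA.
I_C = β·I_B = 100×0.01 = 1 mA, and I_E = (β+1)I_B = 1.01 mA.
V_CE = V_CC − I_C·R_C − I_E·R_E = 12 − 1×5.6 − 1.01×1 = 5.37 V.
V_CE = 5.37 V > 0.2 V confirms active-region operation.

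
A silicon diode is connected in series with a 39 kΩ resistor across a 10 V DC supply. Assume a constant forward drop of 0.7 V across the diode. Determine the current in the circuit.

I ≈ 0.24 mA

KVL around the loop: 10 = V_D + I·R = 0.7 + I × 39 kΩ.
So I = (10 − 0.7) / 39 kΩ = 9.3 / 39 = 0.238 mA.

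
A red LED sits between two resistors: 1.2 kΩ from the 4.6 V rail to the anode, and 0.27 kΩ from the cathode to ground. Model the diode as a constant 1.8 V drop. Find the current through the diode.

I ≈ 1.9 mA

The two resistors are in series with the diode, so KVL gives 4.6 = I·1.2 + 1.8 + I·0.27.
I = (4.6 − 1.8) / (1.2 + 0.27) kΩ = 2.8 / 1.47 = 1.9 mA.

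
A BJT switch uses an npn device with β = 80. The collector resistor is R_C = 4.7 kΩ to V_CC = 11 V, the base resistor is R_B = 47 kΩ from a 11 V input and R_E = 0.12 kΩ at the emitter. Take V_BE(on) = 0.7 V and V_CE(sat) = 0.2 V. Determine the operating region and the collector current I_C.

saturation; I_C ≈ 2.2 mA

Assume active: I_B = (11 − 0.7)/(47 + 81×0.12) = 0.182 mA, I_C = β·I_B = 14.5 mA.
Then V_CE = 11 − 14.5×4.7 − 14.7×0.12 = -59 V < 0.2 V — the active assumption fails.
Re-solve with V_CE = 0.2 V. KCL at the emitter: V_E/R_E = (V_BB−0.7−V_E)/R_B + (V_CC−0.2−V_E)/R_C, giving V_E = 0.294 V.
I_C = (V_CC − 0.2 − V_E)/R_C = (10.8 − 0.294)/4.7 = 2.24 mA.
Check: I_B = (10.3 − 0.294)/47 = 0.213 mA, and β·I_B = 17 mA > I_C, confirming saturation.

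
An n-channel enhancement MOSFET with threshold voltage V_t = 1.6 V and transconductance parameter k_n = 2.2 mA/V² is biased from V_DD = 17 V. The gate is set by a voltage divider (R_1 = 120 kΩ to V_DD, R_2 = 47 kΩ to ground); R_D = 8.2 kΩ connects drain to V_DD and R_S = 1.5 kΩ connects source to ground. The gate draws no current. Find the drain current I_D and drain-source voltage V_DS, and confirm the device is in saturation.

I_D ≈ 1.4 mA, V_DS ≈ 3.6 V

V_G = V_DD·R_2/(R_1+R_2) = 17×47/167 = 4.78 V.
Assume saturation: I_D = (k_n/2)(V_GS − V_t)² with V_GS = V_G − I_D·R_S = 4.78 − 1.5·I_D.
Substituting gives 2.48·I_D² − 11.5·I_D + 11.2 = 0, with roots I_D = 1.38 or 3.27 mA.
The root I_D = 3.27 mA gives V_GS = -0.125 V ≤ V_t, so take I_D = 1.38 mA.
Then V_GS = 2.72 V and V_DS = V_DD − I_D(R_D+R_S) = 17 − 1.38×9.7 = 3.64 V.
Saturation requires V_DS ≥ V_GS − V_t = 1.12 V; 3.64 ≥ 1.12 ✓.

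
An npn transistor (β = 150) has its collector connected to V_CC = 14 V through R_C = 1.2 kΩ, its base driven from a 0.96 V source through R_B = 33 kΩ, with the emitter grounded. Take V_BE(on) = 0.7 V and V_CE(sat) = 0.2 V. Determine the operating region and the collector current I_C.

active; I_C ≈ 1.2 mA

Assume active. Base-emitter loop: I_B = (V_BB − V_BE)/R_B = (0.96 − 0.7)/33 = 0.00788 mA.
I_C = β·I_B = 150×0.00788 = 1.18 mA.
V_CE = V_CC − I_C·R_C = 14 − 1.18×1.2 = 12.6 V > V_CE(sat), so the active-region assumption holds.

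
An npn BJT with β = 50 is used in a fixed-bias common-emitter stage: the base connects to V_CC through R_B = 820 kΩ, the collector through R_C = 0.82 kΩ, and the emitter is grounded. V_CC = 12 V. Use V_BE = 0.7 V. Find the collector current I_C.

Base loop: V_CC = I_B·R_B + V_BE, so I_B = (12 − 0.7)/820 kΩ = 0.0138 mA.
In the active region I_C = β·I_B = 50 × 0.0138 = 0.689 mA.
Collector loop: V_CE = V_CC − I_C·R_C = 12 − 0.689×0.82 = 11.4 V.
Since V_CE = 11.4 V > V_CE(sat) ≈ 0.2 V, the transistor is in the active region as assumed.

I_C ≈ 0.69 mA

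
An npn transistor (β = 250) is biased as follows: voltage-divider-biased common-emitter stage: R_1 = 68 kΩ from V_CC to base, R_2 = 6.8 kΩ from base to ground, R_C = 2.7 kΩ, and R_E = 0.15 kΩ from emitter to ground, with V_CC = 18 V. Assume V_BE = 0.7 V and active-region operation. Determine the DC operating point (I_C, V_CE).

I_C ≈ 5.3 mA, V_CE ≈ 2.8 V

Thevenize the base divider: V_Th = V_CC·R_2/(R_1+R_2) = 18×6.8/74.8 = 1.64 V, R_Th = R_1‖R_2 = 6.18 kΩ.
Base-emitter loop: V_Th = I_B·R_Th + V_BE + (β+1)I_B·R_E, so I_B = (1.64 − 0.7) / (6.18 + 251×0.15) = 0.0214 mA.
I_C = β·I_B = 250×0.0214 = 5.34 mA, and I_E = (β+1)I_B = 5.36 mA.
V_CE = V_CC − I_C·R_C − I_E·R_E = 18 − 5.34×2.7 − 5.36×0.15 = 2.78 V.
V_CE = 2.78 V > 0.2 V confirms active-region operation.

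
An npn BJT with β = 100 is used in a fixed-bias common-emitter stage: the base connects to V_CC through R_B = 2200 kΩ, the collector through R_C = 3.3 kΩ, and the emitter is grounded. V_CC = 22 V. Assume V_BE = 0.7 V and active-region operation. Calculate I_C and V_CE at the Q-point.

Base loop: V_CC = I_B·R_B + V_BE, so I_B = (22 − 0.7)/2200 kΩ = 0.00968 mA.
In the active region I_C = β·I_B = 100 × 0.00968 = 0.968 mA.
Collector loop: V_CE = V_CC − I_C·R_C = 22 − 0.968×3.3 = 18.8 V.
Since V_CE = 18.8 V > V_CE(sat) ≈ 0.2 V, the transistor is in the active region as assumed.

I_C ≈ 0.97 mA, V_CE ≈ 19 V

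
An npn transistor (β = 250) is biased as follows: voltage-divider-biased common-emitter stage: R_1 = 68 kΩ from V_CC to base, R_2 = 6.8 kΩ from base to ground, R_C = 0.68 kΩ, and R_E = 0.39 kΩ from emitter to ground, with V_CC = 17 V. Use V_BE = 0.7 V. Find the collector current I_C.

Thevenize the base divider: V_Th = V_CC·R_2/(R_1+R_2) = 17×6.8/74.8 = 1.55 V, R_Th = R_1‖R_2 = 6.18 kΩ.
Base-emitter loop: V_Th = I_B·R_Th + V_BE + (β+1)I_B·R_E, so I_B = (1.55 − 0.7) / (6.18 + 251×0.39) = 0.00812 mA.
I_C = β·I_B = 250×0.00812 = 2.03 mA, and I_E = (β+1)I_B = 2.04 mA.
V_CE = V_CC − I_C·R_C − I_E·R_E = 17 − 2.03×0.68 − 2.04×0.39 = 14.8 V.
V_CE = 14.8 V > 0.2 V confirms active-region operation.

I_C ≈ 2 mA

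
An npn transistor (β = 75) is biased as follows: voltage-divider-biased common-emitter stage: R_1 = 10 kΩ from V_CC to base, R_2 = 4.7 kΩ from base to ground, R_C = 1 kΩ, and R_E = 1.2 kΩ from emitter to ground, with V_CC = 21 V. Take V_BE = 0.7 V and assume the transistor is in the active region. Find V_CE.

V_CE ≈ 10 V

Thevenize the base divider: V_Th = V_CC·R_2/(R_1+R_2) = 21×4.7/14.7 = 6.71 V, R_Th = R_1‖R_2 = 3.2 kΩ.
Base-emitter loop: V_Th = I_B·R_Th + V_BE + (β+1)I_B·R_E, so I_B = (6.71 − 0.7) / (3.2 + 76×1.2) = 0.0637 mA.
I_C = β·I_B = 75×0.0637 = 4.78 mA, and I_E = (β+1)I_B = 4.84 mA.
V_CE = V_CC − I_C·R_C − I_E·R_E = 21 − 4.78×1 − 4.84×1.2 = 10.4 V.
V_CE = 10.4 V > 0.2 V confirms active-region operation.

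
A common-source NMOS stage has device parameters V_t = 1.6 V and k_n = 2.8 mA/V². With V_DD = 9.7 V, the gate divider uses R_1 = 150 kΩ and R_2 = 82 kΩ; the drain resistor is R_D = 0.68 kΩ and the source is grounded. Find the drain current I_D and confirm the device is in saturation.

V_G = V_DD·R_2/(R_1+R_2) = 9.7×82/232 = 3.43 V. With the source grounded, V_GS = V_G = 3.43 V.
Assume saturation: I_D = (k_n/2)(V_GS − V_t)² = (2.8/2)×(3.43 − 1.6)² = 1.4×1.83² = 4.68 mA.
V_DS = V_DD − I_D·R_D = 9.7 − 4.68×0.68 = 6.52 V.
Saturation requires V_DS ≥ V_GS − V_t = 1.83 V; 6.52 ≥ 1.83 ✓.

I_D ≈ 4.7 mA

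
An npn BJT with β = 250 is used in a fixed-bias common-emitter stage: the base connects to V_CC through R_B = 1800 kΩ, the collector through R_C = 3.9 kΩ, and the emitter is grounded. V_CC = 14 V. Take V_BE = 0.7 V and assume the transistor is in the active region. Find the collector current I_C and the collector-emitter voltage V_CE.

I_C ≈ 1.8 mA, V_CE ≈ 6.8 V

Base loop: V_CC = I_B·R_B + V_BE, so I_B = (14 − 0.7)/1800 kΩ = 0.00739 mA.
In the active region I_C = β·I_B = 250 × 0.00739 = 1.85 mA.
Collector loop: V_CE = V_CC − I_C·R_C = 14 − 1.85×3.9 = 6.8 V.
Since V_CE = 6.8 V > V_CE(sat) ≈ 0.2 V, the transistor is in the active region as assumed.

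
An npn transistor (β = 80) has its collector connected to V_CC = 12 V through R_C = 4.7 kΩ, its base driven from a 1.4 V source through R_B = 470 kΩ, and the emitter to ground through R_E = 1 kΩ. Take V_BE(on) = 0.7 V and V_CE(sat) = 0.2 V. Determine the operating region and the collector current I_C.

active; I_C ≈ 0.1 mA

Assume active. Base-emitter loop: I_B = (V_BB − V_BE)/(R_B + (β+1)R_E) = (1.4 − 0.7)/(470 + 81×1) = 0.00127 mA.
I_C = β·I_B = 80×0.00127 = 0.102 mA.
V_CE = V_CC − I_C·R_C − I_E·R_E = 12 − 0.102×4.7 − 0.103×1 = 11.4 V > V_CE(sat), so the active-region assumption holds.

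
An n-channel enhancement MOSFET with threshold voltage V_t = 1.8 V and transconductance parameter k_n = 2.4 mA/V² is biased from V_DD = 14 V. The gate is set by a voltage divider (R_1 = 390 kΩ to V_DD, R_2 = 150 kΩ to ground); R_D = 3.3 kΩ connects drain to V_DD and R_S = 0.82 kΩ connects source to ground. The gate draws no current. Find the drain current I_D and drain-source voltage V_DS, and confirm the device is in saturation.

I_D ≈ 1.3 mA, V_DS ≈ 8.7 V

V_G = V_DD·R_2/(R_1+R_2) = 14×150/540 = 3.89 V.
Assume saturation: I_D = (k_n/2)(V_GS − V_t)² with V_GS = V_G − I_D·R_S = 3.89 − 0.82·I_D.
Substituting gives 0.807·I_D² − 5.11·I_D + 5.24 = 0, with roots I_D = 1.29 or 5.05 mA.
The root I_D = 5.05 mA gives V_GS = -0.251 V ≤ V_t, so take I_D = 1.29 mA.
Then V_GS = 2.83 V and V_DS = V_DD − I_D(R_D+R_S) = 14 − 1.29×4.12 = 8.7 V.
Saturation requires V_DS ≥ V_GS − V_t = 1.03 V; 8.7 ≥ 1.03 ✓.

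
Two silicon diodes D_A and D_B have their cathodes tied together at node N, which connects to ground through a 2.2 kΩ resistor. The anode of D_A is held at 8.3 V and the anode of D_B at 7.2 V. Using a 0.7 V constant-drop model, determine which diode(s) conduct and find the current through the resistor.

Only D_A conducts; I_R ≈ 3.5 mA

Assume both conduct. Then node N would need to be at both 8.3−0.7 = 7.6 V and 7.2−0.7 = 6.5 V, which is impossible.
Assume only D_A conducts: V_N = 8.3 − 0.7 = 7.6 V, so I_R = 7.6/2.2 = 3.45 mA.
Check D_B: its anode-to-cathode voltage is 7.2 − 7.6 = -0.4 V < 0.7 V, so it is off. The assumption is consistent.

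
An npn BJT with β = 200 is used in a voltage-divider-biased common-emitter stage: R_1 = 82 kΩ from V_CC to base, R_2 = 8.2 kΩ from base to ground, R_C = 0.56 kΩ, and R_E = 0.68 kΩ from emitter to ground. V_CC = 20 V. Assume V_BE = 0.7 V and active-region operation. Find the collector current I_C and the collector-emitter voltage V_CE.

Thevenize the base divider: V_Th = V_CC·R_2/(R_1+R_2) = 20×8.2/90.2 = 1.82 V, R_Th = R_1‖R_2 = 7.45 kΩ.
Base-emitter loop: V_Th = I_B·R_Th + V_BE + (β+1)I_B·R_E, so I_B = (1.82 − 0.7) / (7.45 + 201×0.68) = 0.00776 mA.
I_C = β·I_B = 200×0.00776 = 1.55 mA, and I_E = (β+1)I_B = 1.56 mA.
V_CE = V_CC − I_C·R_C − I_E·R_E = 20 − 1.55×0.56 − 1.56×0.68 = 18.1 V.
V_CE = 18.1 V > 0.2 V confirms active-region operation.

I_C ≈ 1.6 mA, V_CE ≈ 18 V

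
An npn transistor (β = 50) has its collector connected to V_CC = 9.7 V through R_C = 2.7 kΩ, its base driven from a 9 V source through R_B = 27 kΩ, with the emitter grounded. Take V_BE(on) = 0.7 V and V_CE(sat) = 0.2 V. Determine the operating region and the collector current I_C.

saturation; I_C ≈ 3.5 mA

Assume active: I_B = (9 − 0.7)/27 = 0.307 mA, giving I_C = β·I_B = 15.4 mA.
But then V_CE = 9.7 − 15.4×2.7 = -31.8 V < V_CE(sat) = 0.2 V — impossible in the active region.
So the transistor is saturated. With V_CE = 0.2 V, I_C = (V_CC − 0.2)/R_C = 9.5/2.7 = 3.52 mA.
Check: β·I_B = 15.4 mA > I_C = 3.52 mA, confirming saturation.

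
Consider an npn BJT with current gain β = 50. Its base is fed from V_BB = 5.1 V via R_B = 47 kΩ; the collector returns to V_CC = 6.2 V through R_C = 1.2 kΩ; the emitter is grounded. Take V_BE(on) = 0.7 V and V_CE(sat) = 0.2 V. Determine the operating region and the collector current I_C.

Assume active. Base-emitter loop: I_B = (V_BB − V_BE)/R_B = (5.1 − 0.7)/47 = 0.0936 mA.
I_C = β·I_B = 50×0.0936 = 4.68 mA.
V_CE = V_CC − I_C·R_C = 6.2 − 4.68×1.2 = 0.583 V > V_CE(sat), so the active-region assumption holds.

active; I_C ≈ 4.7 mA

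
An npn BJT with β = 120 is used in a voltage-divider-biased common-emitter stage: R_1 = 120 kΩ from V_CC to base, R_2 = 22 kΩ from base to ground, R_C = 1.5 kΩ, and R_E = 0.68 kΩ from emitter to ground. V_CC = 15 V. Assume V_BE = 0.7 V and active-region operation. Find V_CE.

Thevenize the base divider: V_Th = V_CC·R_2/(R_1+R_2) = 15×22/142 = 2.32 V, R_Th = R_1‖R_2 = 18.6 kΩ.
Base-emitter loop: V_Th = I_B·R_Th + V_BE + (β+1)I_B·R_E, so I_B = (2.32 − 0.7) / (18.6 + 121×0.68) = 0.0161 mA.
I_C = β·I_B = 120×0.0161 = 1.93 mA, and I_E = (β+1)I_B = 1.95 mA.
V_CE = V_CC − I_C·R_C − I_E·R_E = 15 − 1.93×1.5 − 1.95×0.68 = 10.8 V.
V_CE = 10.8 V > 0.2 V confirms active-region operation.

V_CE ≈ 11 V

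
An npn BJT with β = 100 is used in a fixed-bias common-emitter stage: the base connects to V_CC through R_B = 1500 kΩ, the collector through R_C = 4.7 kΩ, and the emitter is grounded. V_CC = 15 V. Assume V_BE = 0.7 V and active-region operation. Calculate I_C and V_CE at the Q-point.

I_C ≈ 0.95 mA, V_CE ≈ 11 V

Base loop: V_CC = I_B·R_B + V_BE, so I_B = (15 − 0.7)/1500 kΩ = 0.00953 mA.
In the active region I_C = β·I_B = 100 × 0.00953 = 0.953 mA.
Collector loop: V_CE = V_CC − I_C·R_C = 15 − 0.953×4.7 = 10.5 V.
Since V_CE = 10.5 V > V_CE(sat) ≈ 0.2 V, the transistor is in the active region as assumed.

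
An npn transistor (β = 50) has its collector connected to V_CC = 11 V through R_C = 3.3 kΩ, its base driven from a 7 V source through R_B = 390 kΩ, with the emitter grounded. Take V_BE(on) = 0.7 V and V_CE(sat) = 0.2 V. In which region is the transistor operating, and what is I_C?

active; I_C ≈ 0.81 mA

Assume active. Base-emitter loop: I_B = (V_BB − V_BE)/R_B = (7 − 0.7)/390 = 0.0162 mA.
I_C = β·I_B = 50×0.0162 = 0.808 mA.
V_CE = V_CC − I_C·R_C = 11 − 0.808×3.3 = 8.33 V > V_CE(sat), so the active-region assumption holds.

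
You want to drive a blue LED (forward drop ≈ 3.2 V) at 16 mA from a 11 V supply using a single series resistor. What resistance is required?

The resistor drops V_S − V_D = 11 − 3.2 = 7.8 V at 16 mA.
R = 7.8 V / 16 mA = 0.487 kΩ.

R ≈ 0.49 kΩ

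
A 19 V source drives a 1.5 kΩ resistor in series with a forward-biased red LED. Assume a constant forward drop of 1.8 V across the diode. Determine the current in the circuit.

I ≈ 11 mA

KVL around the loop: 19 = V_D + I·R = 1.8 + I × 1.5 kΩ.
So I = (19 − 1.8) / 1.5 kΩ = 17.2 / 1.5 = 11.5 mA.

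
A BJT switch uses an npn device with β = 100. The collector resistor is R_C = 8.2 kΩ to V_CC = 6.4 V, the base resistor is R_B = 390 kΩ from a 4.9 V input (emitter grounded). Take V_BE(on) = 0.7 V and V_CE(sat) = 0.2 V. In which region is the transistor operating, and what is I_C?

Assume active: I_B = (4.9 − 0.7)/390 = 0.0108 mA, giving I_C = β·I_B = 1.08 mA.
But then V_CE = 6.4 − 1.08×8.2 = -2.43 V < V_CE(sat) = 0.2 V — impossible in the active region.
So the transistor is saturated. With V_CE = 0.2 V, I_C = (V_CC − 0.2)/R_C = 6.2/8.2 = 0.756 mA.
Check: β·I_B = 1.08 mA > I_C = 0.756 mA, confirming saturation.

saturation; I_C ≈ 0.76 mA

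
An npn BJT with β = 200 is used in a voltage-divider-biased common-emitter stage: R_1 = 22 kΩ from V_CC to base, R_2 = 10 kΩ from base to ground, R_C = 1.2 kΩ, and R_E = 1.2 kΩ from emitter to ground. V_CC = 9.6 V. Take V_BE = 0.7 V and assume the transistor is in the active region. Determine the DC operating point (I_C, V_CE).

I_C ≈ 1.9 mA, V_CE ≈ 5.1 V

Thevenize the base divider: V_Th = V_CC·R_2/(R_1+R_2) = 9.6×10/32 = 3 V, R_Th = R_1‖R_2 = 6.88 kΩ.
Base-emitter loop: V_Th = I_B·R_Th + V_BE + (β+1)I_B·R_E, so I_B = (3 − 0.7) / (6.88 + 201×1.2) = 0.00927 mA.
I_C = β·I_B = 200×0.00927 = 1.85 mA, and I_E = (β+1)I_B = 1.86 mA.
V_CE = V_CC − I_C·R_C − I_E·R_E = 9.6 − 1.85×1.2 − 1.86×1.2 = 5.14 V.
V_CE = 5.14 V > 0.2 V confirms active-region operation.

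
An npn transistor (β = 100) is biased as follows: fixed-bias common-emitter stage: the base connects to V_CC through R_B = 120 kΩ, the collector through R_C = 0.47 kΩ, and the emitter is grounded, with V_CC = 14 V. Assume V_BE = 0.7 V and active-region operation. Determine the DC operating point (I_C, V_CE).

I_C ≈ 11 mA, V_CE ≈ 8.8 V

Base loop: V_CC = I_B·R_B + V_BE, so I_B = (14 − 0.7)/120 kΩ = 0.111 mA.
In the active region I_C = β·I_B = 100 × 0.111 = 11.1 mA.
Collector loop: V_CE = V_CC − I_C·R_C = 14 − 11.1×0.47 = 8.79 V.
Since V_CE = 8.79 V > V_CE(sat) ≈ 0.2 V, the transistor is in the active region as assumed.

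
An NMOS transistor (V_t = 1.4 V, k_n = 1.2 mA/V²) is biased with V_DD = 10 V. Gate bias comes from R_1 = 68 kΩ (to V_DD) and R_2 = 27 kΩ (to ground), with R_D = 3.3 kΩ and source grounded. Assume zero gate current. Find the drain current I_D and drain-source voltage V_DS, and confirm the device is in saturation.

I_D ≈ 1.2 mA, V_DS ≈ 5.9 V

V_G = V_DD·R_2/(R_1+R_2) = 10×27/95 = 2.84 V. With the source grounded, V_GS = V_G = 2.84 V.
Assume saturation: I_D = (k_n/2)(V_GS − V_t)² = (1.2/2)×(2.84 − 1.4)² = 0.6×1.44² = 1.25 mA.
V_DS = V_DD − I_D·R_D = 10 − 1.25×3.3 = 5.88 V.
Saturation requires V_DS ≥ V_GS − V_t = 1.44 V; 5.88 ≥ 1.44 ✓.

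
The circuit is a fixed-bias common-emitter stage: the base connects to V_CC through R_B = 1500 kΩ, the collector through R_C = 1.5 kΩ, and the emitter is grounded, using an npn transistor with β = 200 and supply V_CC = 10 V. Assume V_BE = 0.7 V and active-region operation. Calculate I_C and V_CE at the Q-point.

Base loop: V_CC = I_B·R_B + V_BE, so I_B = (10 − 0.7)/1500 kΩ = 0.0062 mA.
In the active region I_C = β·I_B = 200 × 0.0062 = 1.24 mA.
Collector loop: V_CE = V_CC − I_C·R_C = 10 − 1.24×1.5 = 8.14 V.
Since V_CE = 8.14 V > V_CE(sat) ≈ 0.2 V, the transistor is in the active region as assumed.

I_C ≈ 1.2 mA, V_CE ≈ 8.1 V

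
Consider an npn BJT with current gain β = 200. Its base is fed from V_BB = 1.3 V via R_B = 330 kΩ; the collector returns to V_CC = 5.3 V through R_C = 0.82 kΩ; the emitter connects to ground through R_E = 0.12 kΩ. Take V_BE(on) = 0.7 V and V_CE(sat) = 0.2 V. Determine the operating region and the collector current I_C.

Assume active. Base-emitter loop: I_B = (V_BB − V_BE)/(R_B + (β+1)R_E) = (1.3 − 0.7)/(330 + 201×0.12) = 0.00169 mA.
I_C = β·I_B = 200×0.00169 = 0.339 mA.
V_CE = V_CC − I_C·R_C − I_E·R_E = 5.3 − 0.339×0.82 − 0.341×0.12 = 4.98 V > V_CE(sat), so the active-region assumption holds.

active; I_C ≈ 0.34 mA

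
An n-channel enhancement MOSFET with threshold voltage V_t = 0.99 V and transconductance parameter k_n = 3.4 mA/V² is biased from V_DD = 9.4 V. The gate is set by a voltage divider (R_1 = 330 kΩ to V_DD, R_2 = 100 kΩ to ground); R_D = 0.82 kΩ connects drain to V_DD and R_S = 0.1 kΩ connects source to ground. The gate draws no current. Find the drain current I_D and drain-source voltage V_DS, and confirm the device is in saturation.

I_D ≈ 1.8 mA, V_DS ≈ 7.8 V

V_G = V_DD·R_2/(R_1+R_2) = 9.4×100/430 = 2.19 V.
Assume saturation: I_D = (k_n/2)(V_GS − V_t)² with V_GS = V_G − I_D·R_S = 2.19 − 0.1·I_D.
Substituting gives 0.017·I_D² − 1.41·I_D + 2.43 = 0, with roots I_D = 1.77 or 81 mA.
The root I_D = 81 mA gives V_GS = -5.91 V ≤ V_t, so take I_D = 1.77 mA.
Then V_GS = 2.01 V and V_DS = V_DD − I_D(R_D+R_S) = 9.4 − 1.77×0.92 = 7.77 V.
Saturation requires V_DS ≥ V_GS − V_t = 1.02 V; 7.77 ≥ 1.02 ✓.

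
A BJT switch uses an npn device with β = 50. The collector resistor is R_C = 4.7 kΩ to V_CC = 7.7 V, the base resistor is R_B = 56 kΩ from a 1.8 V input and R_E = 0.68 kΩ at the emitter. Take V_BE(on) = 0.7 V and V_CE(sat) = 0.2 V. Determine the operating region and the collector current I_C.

active; I_C ≈ 0.61 mA

Assume active. Base-emitter loop: I_B = (V_BB − V_BE)/(R_B + (β+1)R_E) = (1.8 − 0.7)/(56 + 51×0.68) = 0.0121 mA.
I_C = β·I_B = 50×0.0121 = 0.607 mA.
V_CE = V_CC − I_C·R_C − I_E·R_E = 7.7 − 0.607×4.7 − 0.619×0.68 = 4.43 V > V_CE(sat), so the active-region assumption holds.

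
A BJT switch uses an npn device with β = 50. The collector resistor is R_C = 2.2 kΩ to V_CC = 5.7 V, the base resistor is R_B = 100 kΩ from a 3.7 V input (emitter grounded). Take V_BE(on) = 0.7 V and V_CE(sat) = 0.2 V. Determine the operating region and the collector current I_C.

active; I_C ≈ 1.5 mA

Assume active. Base-emitter loop: I_B = (V_BB − V_BE)/R_B = (3.7 − 0.7)/100 = 0.03 mA.
I_C = β·I_B = 50×0.03 = 1.5 mA.
V_CE = V_CC − I_C·R_C = 5.7 − 1.5×2.2 = 2.4 V > V_CE(sat), so the active-region assumption holds.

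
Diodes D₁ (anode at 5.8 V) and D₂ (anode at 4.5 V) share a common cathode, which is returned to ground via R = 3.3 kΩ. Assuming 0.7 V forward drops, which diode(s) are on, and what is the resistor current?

Only D₁ conducts; I_R ≈ 1.5 mA

Assume both conduct. Then node N would need to be at both 5.8−0.7 = 5.1 V and 4.5−0.7 = 3.8 V, which is impossible.
Assume only D₁ conducts: V_N = 5.8 − 0.7 = 5.1 V, so I_R = 5.1/3.3 = 1.55 mA.
Check D₂: its anode-to-cathode voltage is 4.5 − 5.1 = -0.6 V < 0.7 V, so it is off. The assumption is consistent.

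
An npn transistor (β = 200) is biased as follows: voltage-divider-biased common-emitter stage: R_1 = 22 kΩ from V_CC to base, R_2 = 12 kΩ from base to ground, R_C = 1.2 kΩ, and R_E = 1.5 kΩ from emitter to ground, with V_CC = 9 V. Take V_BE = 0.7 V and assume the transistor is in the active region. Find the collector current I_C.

Thevenize the base divider: V_Th = V_CC·R_2/(R_1+R_2) = 9×12/34 = 3.18 V, R_Th = R_1‖R_2 = 7.76 kΩ.
Base-emitter loop: V_Th = I_B·R_Th + V_BE + (β+1)I_B·R_E, so I_B = (3.18 − 0.7) / (7.76 + 201×1.5) = 0.00801 mA.
I_C = β·I_B = 200×0.00801 = 1.6 mA, and I_E = (β+1)I_B = 1.61 mA.
V_CE = V_CC − I_C·R_C − I_E·R_E = 9 − 1.6×1.2 − 1.61×1.5 = 4.66 V.
V_CE = 4.66 V > 0.2 V confirms active-region operation.

I_C ≈ 1.6 mA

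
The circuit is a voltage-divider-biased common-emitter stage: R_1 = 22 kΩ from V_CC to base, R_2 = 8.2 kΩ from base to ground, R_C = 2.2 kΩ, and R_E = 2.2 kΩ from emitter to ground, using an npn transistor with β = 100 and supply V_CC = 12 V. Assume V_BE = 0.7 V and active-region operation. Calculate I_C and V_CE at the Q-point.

I_C ≈ 1.1 mA, V_CE ≈ 7 V

Thevenize the base divider: V_Th = V_CC·R_2/(R_1+R_2) = 12×8.2/30.2 = 3.26 V, R_Th = R_1‖R_2 = 5.97 kΩ.
Base-emitter loop: V_Th = I_B·R_Th + V_BE + (β+1)I_B·R_E, so I_B = (3.26 − 0.7) / (5.97 + 101×2.2) = 0.0112 mA.
I_C = β·I_B = 100×0.0112 = 1.12 mA, and I_E = (β+1)I_B = 1.13 mA.
V_CE = V_CC − I_C·R_C − I_E·R_E = 12 − 1.12×2.2 − 1.13×2.2 = 7.04 V.
V_CE = 7.04 V > 0.2 V confirms active-region operation.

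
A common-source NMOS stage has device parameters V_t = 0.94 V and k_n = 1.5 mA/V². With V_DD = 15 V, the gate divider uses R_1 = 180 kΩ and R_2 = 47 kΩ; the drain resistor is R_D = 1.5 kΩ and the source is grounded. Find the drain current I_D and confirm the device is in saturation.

I_D ≈ 3.5 mA

V_G = V_DD·R_2/(R_1+R_2) = 15×47/227 = 3.11 V. With the source grounded, V_GS = V_G = 3.11 V.
Assume saturation: I_D = (k_n/2)(V_GS − V_t)² = (1.5/2)×(3.11 − 0.94)² = 0.75×2.17² = 3.52 mA.
V_DS = V_DD − I_D·R_D = 15 − 3.52×1.5 = 9.72 V.
Saturation requires V_DS ≥ V_GS − V_t = 2.17 V; 9.72 ≥ 2.17 ✓.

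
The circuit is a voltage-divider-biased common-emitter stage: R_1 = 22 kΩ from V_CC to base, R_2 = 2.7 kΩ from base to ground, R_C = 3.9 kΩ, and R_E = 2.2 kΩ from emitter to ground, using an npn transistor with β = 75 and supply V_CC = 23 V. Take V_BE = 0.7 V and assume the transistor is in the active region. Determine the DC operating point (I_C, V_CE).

I_C ≈ 0.8 mA, V_CE ≈ 18 V

Thevenize the base divider: V_Th = V_CC·R_2/(R_1+R_2) = 23×2.7/24.7 = 2.51 V, R_Th = R_1‖R_2 = 2.4 kΩ.
Base-emitter loop: V_Th = I_B·R_Th + V_BE + (β+1)I_B·R_E, so I_B = (2.51 − 0.7) / (2.4 + 76×2.2) = 0.0107 mA.
I_C = β·I_B = 75×0.0107 = 0.802 mA, and I_E = (β+1)I_B = 0.813 mA.
V_CE = V_CC − I_C·R_C − I_E·R_E = 23 − 0.802×3.9 − 0.813×2.2 = 18.1 V.
V_CE = 18.1 V > 0.2 V confirms active-region operation.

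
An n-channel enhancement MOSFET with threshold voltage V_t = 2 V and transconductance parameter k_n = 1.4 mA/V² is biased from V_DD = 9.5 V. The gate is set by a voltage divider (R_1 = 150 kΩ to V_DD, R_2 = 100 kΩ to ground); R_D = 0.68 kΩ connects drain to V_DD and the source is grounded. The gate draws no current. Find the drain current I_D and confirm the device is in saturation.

V_G = V_DD·R_2/(R_1+R_2) = 9.5×100/250 = 3.8 V. With the source grounded, V_GS = V_G = 3.8 V.
Assume saturation: I_D = (k_n/2)(V_GS − V_t)² = (1.4/2)×(3.8 − 2)² = 0.7×1.8² = 2.27 mA.
V_DS = V_DD − I_D·R_D = 9.5 − 2.27×0.68 = 7.96 V.
Saturation requires V_DS ≥ V_GS − V_t = 1.8 V; 7.96 ≥ 1.8 ✓.

I_D ≈ 2.3 mA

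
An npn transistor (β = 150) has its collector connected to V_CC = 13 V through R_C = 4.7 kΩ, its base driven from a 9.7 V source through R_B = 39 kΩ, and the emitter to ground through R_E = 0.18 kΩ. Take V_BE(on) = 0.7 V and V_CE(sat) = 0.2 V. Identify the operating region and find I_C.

saturation; I_C ≈ 2.6 mA

Assume active: I_B = (9.7 − 0.7)/(39 + 151×0.18) = 0.136 mA, I_C = β·I_B = 20.4 mA.
Then V_CE = 13 − 20.4×4.7 − 20.5×0.18 = -86.6 V < 0.2 V — the active assumption fails.
Re-solve with V_CE = 0.2 V. KCL at the emitter: V_E/R_E = (V_BB−0.7−V_E)/R_B + (V_CC−0.2−V_E)/R_C, giving V_E = 0.51 V.
I_C = (V_CC − 0.2 − V_E)/R_C = (12.8 − 0.51)/4.7 = 2.61 mA.
Check: I_B = (9 − 0.51)/39 = 0.218 mA, and β·I_B = 32.7 mA > I_C, confirming saturation.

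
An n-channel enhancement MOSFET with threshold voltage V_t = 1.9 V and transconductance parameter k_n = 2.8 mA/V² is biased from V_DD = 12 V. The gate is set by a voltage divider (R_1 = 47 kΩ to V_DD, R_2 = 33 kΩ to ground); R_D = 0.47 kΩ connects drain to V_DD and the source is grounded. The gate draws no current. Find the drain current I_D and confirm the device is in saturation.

I_D ≈ 13 mA

V_G = V_DD·R_2/(R_1+R_2) = 12×33/80 = 4.95 V. With the source grounded, V_GS = V_G = 4.95 V.
Assume saturation: I_D = (k_n/2)(V_GS − V_t)² = (2.8/2)×(4.95 − 1.9)² = 1.4×3.05² = 13 mA.
V_DS = V_DD − I_D·R_D = 12 − 13×0.47 = 5.88 V.
Saturation requires V_DS ≥ V_GS − V_t = 3.05 V; 5.88 ≥ 3.05 ✓.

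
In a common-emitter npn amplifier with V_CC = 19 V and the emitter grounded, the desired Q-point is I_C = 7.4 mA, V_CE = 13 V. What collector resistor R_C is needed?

Collector loop: V_CC = I_C·R_C + V_CE.
R_C = (V_CC − V_CE)/I_C = (19 − 13)/7.4 = 0.811 kΩ.

R_C ≈ 0.81 kΩ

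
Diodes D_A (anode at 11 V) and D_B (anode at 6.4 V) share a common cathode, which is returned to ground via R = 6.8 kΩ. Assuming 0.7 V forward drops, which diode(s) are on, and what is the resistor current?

Assume both conduct. Then node N would need to be at both 11−0.7 = 10.3 V and 6.4−0.7 = 5.7 V, which is impossible.
Assume only D_A conducts: V_N = 11 − 0.7 = 10.3 V, so I_R = 10.3/6.8 = 1.51 mA.
Check D_B: its anode-to-cathode voltage is 6.4 − 10.3 = -3.9 V < 0.7 V, so it is off. The assumption is consistent.

Only D_A conducts; I_R ≈ 1.5 mA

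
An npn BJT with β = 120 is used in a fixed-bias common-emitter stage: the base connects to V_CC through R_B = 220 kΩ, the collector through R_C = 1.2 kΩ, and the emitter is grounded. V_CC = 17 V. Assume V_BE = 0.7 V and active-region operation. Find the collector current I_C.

I_C ≈ 8.9 mA

Base loop: V_CC = I_B·R_B + V_BE, so I_B = (17 − 0.7)/220 kΩ = 0.0741 mA.
In the active region I_C = β·I_B = 120 × 0.0741 = 8.89 mA.
Collector loop: V_CE = V_CC − I_C·R_C = 17 − 8.89×1.2 = 6.33 V.
Since V_CE = 6.33 V > V_CE(sat) ≈ 0.2 V, the transistor is in the active region as assumed.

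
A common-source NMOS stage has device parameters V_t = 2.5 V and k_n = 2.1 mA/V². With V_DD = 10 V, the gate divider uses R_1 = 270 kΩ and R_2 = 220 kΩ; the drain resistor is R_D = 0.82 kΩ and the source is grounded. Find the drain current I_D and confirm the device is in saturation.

V_G = V_DD·R_2/(R_1+R_2) = 10×220/490 = 4.49 V. With the source grounded, V_GS = V_G = 4.49 V.
Assume saturation: I_D = (k_n/2)(V_GS − V_t)² = (2.1/2)×(4.49 − 2.5)² = 1.05×1.99² = 4.16 mA.
V_DS = V_DD − I_D·R_D = 10 − 4.16×0.82 = 6.59 V.
Saturation requires V_DS ≥ V_GS − V_t = 1.99 V; 6.59 ≥ 1.99 ✓.

I_D ≈ 4.2 mA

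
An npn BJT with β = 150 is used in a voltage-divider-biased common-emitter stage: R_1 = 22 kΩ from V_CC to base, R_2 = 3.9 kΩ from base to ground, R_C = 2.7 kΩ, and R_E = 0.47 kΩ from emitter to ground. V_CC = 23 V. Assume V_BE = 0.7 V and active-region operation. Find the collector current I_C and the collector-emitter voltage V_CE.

Thevenize the base divider: V_Th = V_CC·R_2/(R_1+R_2) = 23×3.9/25.9 = 3.46 V, R_Th = R_1‖R_2 = 3.31 kΩ.
Base-emitter loop: V_Th = I_B·R_Th + V_BE + (β+1)I_B·R_E, so I_B = (3.46 − 0.7) / (3.31 + 151×0.47) = 0.0372 mA.
I_C = β·I_B = 150×0.0372 = 5.58 mA, and I_E = (β+1)I_B = 5.62 mA.
V_CE = V_CC − I_C·R_C − I_E·R_E = 23 − 5.58×2.7 − 5.62×0.47 = 5.29 V.
V_CE = 5.29 V > 0.2 V confirms active-region operation.

I_C ≈ 5.6 mA, V_CE ≈ 5.3 V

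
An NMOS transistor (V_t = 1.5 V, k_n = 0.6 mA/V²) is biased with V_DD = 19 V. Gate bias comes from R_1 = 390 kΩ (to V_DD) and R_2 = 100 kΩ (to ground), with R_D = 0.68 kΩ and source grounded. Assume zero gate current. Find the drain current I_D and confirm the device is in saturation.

V_G = V_DD·R_2/(R_1+R_2) = 19×100/490 = 3.88 V. With the source grounded, V_GS = V_G = 3.88 V.
Assume saturation: I_D = (k_n/2)(V_GS − V_t)² = (0.6/2)×(3.88 − 1.5)² = 0.3×2.38² = 1.7 mA.
V_DS = V_DD − I_D·R_D = 19 − 1.7×0.68 = 17.8 V.
Saturation requires V_DS ≥ V_GS − V_t = 2.38 V; 17.8 ≥ 2.38 ✓.

I_D ≈ 1.7 mA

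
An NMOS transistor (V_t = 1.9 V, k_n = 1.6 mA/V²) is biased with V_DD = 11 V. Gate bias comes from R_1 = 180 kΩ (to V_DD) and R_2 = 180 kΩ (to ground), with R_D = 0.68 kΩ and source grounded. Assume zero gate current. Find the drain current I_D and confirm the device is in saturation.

I_D ≈ 10 mA

V_G = V_DD·R_2/(R_1+R_2) = 11×180/360 = 5.5 V. With the source grounded, V_GS = V_G = 5.5 V.
Assume saturation: I_D = (k_n/2)(V_GS − V_t)² = (1.6/2)×(5.5 − 1.9)² = 0.8×3.6² = 10.4 mA.
V_DS = V_DD − I_D·R_D = 11 − 10.4×0.68 = 3.95 V.
Saturation requires V_DS ≥ V_GS − V_t = 3.6 V; 3.95 ≥ 3.6 ✓.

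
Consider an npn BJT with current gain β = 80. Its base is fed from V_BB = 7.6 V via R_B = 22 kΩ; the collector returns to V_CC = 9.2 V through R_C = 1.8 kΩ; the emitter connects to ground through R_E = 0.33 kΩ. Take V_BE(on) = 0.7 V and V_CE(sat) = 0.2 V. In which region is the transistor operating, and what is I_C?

saturation; I_C ≈ 4.2 mA

Assume active: I_B = (7.6 − 0.7)/(22 + 81×0.33) = 0.142 mA, I_C = β·I_B = 11.3 mA.
Then V_CE = 9.2 − 11.3×1.8 − 11.5×0.33 = -15 V < 0.2 V — the active assumption fails.
Re-solve with V_CE = 0.2 V. KCL at the emitter: V_E/R_E = (V_BB−0.7−V_E)/R_B + (V_CC−0.2−V_E)/R_C, giving V_E = 1.46 V.
I_C = (V_CC − 0.2 − V_E)/R_C = (9 − 1.46)/1.8 = 4.19 mA.
Check: I_B = (6.9 − 1.46)/22 = 0.247 mA, and β·I_B = 19.8 mA > I_C, confirming saturation.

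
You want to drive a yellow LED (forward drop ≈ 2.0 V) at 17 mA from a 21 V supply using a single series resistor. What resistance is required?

The resistor drops V_S − V_D = 21 − 2.0 = 19 V at 17 mA.
R = 19 V / 17 mA = 1.12 kΩ.

R ≈ 1.1 kΩ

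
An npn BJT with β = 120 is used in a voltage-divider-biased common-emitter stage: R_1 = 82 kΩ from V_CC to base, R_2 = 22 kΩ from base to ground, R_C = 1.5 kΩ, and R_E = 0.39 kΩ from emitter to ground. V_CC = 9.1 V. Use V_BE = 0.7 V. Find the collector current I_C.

I_C ≈ 2.3 mA

Thevenize the base divider: V_Th = V_CC·R_2/(R_1+R_2) = 9.1×22/104 = 1.92 V, R_Th = R_1‖R_2 = 17.3 kΩ.
Base-emitter loop: V_Th = I_B·R_Th + V_BE + (β+1)I_B·R_E, so I_B = (1.92 − 0.7) / (17.3 + 121×0.39) = 0.019 mA.
I_C = β·I_B = 120×0.019 = 2.28 mA, and I_E = (β+1)I_B = 2.3 mA.
V_CE = V_CC − I_C·R_C − I_E·R_E = 9.1 − 2.28×1.5 − 2.3×0.39 = 4.79 V.
V_CE = 4.79 V > 0.2 V confirms active-region operation.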